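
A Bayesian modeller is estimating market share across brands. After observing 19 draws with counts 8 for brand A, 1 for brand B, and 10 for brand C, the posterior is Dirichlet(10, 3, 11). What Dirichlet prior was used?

Dirichlet(2, 2, 1)

For a Dirichlet(α) prior with multinomial counts c, the posterior is Dirichlet(α + c) componentwise.
Subtract each count from the matching posterior parameter: 10−8=2, 3−1=2, 11−10=1.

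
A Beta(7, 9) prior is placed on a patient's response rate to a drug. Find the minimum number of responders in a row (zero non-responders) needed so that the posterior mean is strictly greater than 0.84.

After k responders and 0 non-responders the posterior is Beta(7+k, 9), with mean (7+k)/(7+9+k).
Set (7+k)/(16+k) > 0.84 and solve: k > (0.84·16 − 7)/(1 − 0.84) = 40.250.
The smallest integer exceeding 40.250 is 41, and checking k=41: (48)/(57) = 0.8421 > 0.84.

k = 41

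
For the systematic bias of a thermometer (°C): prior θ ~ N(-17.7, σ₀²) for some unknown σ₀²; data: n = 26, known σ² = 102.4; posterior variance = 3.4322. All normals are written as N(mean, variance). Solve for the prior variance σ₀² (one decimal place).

σ₀² = 26.7

For the Normal–Normal model with known σ², precisions add: τ_n = τ₀ + n/σ².
So 1/σ₀² = 1/3.4322 − 26/102.4 = 0.291358 − 0.253906 = 0.037452.
Hence σ₀² = 1/0.037452 ≈ 26.7.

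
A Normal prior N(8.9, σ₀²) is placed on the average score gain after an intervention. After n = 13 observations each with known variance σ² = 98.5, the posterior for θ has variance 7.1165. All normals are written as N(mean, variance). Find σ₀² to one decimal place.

For the Normal–Normal model with known σ², precisions add: τ_n = τ₀ + n/σ².
So 1/σ₀² = 1/7.1165 − 13/98.5 = 0.140519 − 0.131980 = 0.008539.
Hence σ₀² = 1/0.008539 ≈ 117.1.

σ₀² = 117.1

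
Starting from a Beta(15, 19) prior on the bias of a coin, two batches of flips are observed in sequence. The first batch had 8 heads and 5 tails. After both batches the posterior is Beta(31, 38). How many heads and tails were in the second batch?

8 heads and 14 tails

Because Beta–binomial updating is additive in the counts, the combined data contributed (α_post−α_prior, β_post−β_prior) successes and failures.
Total across both batches: 31−15=16 heads, 38−19=19 tails.
Subtract the first batch: 16−8=8 heads and 19−5=14 tails.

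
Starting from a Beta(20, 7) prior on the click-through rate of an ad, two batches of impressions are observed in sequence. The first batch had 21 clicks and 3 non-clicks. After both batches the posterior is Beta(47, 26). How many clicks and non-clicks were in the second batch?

6 clicks and 16 non-clicks

Because Beta–binomial updating is additive in the counts, the combined data contributed (α_post−α_prior, β_post−β_prior) successes and failures.
Total across both batches: 47−20=27 clicks, 26−7=19 non-clicks.
Subtract the first batch: 27−21=6 clicks and 19−3=16 non-clicks.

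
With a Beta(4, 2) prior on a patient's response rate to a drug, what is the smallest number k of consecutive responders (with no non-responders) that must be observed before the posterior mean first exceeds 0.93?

k = 23

After k responders and 0 non-responders the posterior is Beta(4+k, 2), with mean (4+k)/(4+2+k).
Set (4+k)/(6+k) > 0.93 and solve: k > (0.93·6 − 4)/(1 − 0.93) = 22.571.
The smallest integer exceeding 22.571 is 23.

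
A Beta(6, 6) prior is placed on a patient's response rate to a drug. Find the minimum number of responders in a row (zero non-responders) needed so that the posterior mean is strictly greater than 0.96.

After k responders and 0 non-responders the posterior is Beta(6+k, 6), with mean (6+k)/(6+6+k).
Set (6+k)/(12+k) > 0.96 and solve: k > (0.96·12 − 6)/(1 − 0.96) = 138.000.
The smallest integer exceeding 138.000 is 139, and checking k=139: (145)/(151) = 0.9603 > 0.96.

k = 139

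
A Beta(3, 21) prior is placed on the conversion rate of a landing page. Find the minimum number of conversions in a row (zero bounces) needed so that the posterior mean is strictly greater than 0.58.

k = 27

After k conversions and 0 bounces the posterior is Beta(3+k, 21), with mean (3+k)/(3+21+k).
Set (3+k)/(24+k) > 0.58 and solve: k > (0.58·24 − 3)/(1 − 0.58) = 26.000.
The smallest integer exceeding 26.000 is 27, and checking k=27: (30)/(51) = 0.5882 > 0.58.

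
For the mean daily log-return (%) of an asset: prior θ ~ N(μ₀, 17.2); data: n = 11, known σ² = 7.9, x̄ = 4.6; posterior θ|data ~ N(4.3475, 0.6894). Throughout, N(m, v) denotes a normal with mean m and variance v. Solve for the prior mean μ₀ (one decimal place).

μ₀ = -1.7

With known observation variance, the Normal–Normal posterior has precision τ_n = τ₀ + n/σ² and mean μ_n = (τ₀μ₀ + (n/σ²)x̄)/τ_n.
Here τ₀ = 1/17.2 = 0.058140 and τ_data = 11/7.9 = 1.392405, so τ_n = 1.450545.
Rearranging for μ₀: μ₀ = (μ_n·τ_n − τ_data·x̄)/τ₀ = (4.3475·1.450545 − 1.392405·4.6) / 0.058140 = -0.098819/0.058140 ≈ -1.7.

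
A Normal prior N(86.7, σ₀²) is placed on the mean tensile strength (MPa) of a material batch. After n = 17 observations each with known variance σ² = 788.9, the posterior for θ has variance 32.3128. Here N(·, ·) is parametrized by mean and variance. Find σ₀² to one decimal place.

Posterior precision equals prior precision plus data precision: 1/σ_n² = 1/σ₀² + n/σ².
So 1/σ₀² = 1/32.3128 − 17/788.9 = 0.030947 − 0.021549 = 0.009398.
Hence σ₀² = 1/0.009398 ≈ 106.4.

σ₀² = 106.4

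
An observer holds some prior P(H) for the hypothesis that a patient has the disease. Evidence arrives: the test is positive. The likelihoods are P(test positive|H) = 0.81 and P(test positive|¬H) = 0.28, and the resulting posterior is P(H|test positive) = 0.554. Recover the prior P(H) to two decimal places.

P(H) = 0.30

In odds form, posterior odds = prior odds × likelihood ratio, so prior odds = posterior odds ÷ LR.
Posterior odds = 0.554/(1−0.554) = 1.2422. LR = 0.81/0.28 = 2.8929.
Prior odds = 1.2422/2.8929 = 0.4294, so P(H) = 0.4294/(1+0.4294) ≈ 0.30.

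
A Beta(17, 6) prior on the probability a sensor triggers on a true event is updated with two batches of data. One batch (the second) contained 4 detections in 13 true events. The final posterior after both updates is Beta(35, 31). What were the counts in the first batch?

14 detections and 16 misses

Because Beta–binomial updating is additive in the counts, the combined data contributed (α_post−α_prior, β_post−β_prior) successes and failures.
Total across both batches: 35−17=18 detections, 31−6=25 misses.
Subtract the second batch: 18−4=14 detections and 25−9=16 misses.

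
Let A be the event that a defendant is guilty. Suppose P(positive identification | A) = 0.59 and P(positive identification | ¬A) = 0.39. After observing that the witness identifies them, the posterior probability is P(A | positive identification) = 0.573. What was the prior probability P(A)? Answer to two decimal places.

In odds form, posterior odds = prior odds × likelihood ratio, so prior odds = posterior odds ÷ LR.
Posterior odds = 0.573/(1−0.573) = 1.3419. LR = 0.59/0.39 = 1.5128.
Prior odds = 1.3419/1.5128 = 0.8870, so P(A) = 0.8870/(1+0.8870) ≈ 0.47.

P(A) = 0.47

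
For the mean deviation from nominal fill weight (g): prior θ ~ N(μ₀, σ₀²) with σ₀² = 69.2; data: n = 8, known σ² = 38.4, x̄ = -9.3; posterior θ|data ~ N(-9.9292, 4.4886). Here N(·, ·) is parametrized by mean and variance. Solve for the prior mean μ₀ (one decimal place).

μ₀ = -19.0

With known observation variance, the Normal–Normal posterior has precision τ_n = τ₀ + n/σ² and mean μ_n = (τ₀μ₀ + (n/σ²)x̄)/τ_n.
Here τ₀ = 1/69.2 = 0.014451 and τ_data = 8/38.4 = 0.208333, so τ_n = 0.222784.
Rearranging for μ₀: μ₀ = (μ_n·τ_n − τ_data·x̄)/τ₀ = (-9.9292·0.222784 − 0.208333·-9.3) / 0.014451 = -0.274570/0.014451 ≈ -19.0.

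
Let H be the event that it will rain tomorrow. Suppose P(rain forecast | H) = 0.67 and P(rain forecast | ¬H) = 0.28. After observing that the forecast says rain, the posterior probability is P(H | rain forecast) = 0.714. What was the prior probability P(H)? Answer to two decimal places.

In odds form, posterior odds = prior odds × likelihood ratio, so prior odds = posterior odds ÷ LR.
Posterior odds = 0.714/(1−0.714) = 2.4965. LR = 0.67/0.28 = 2.3929.
Prior odds = 2.4965/2.3929 = 1.0433, so P(H) = 1.0433/(1+1.0433) ≈ 0.51.

P(H) = 0.51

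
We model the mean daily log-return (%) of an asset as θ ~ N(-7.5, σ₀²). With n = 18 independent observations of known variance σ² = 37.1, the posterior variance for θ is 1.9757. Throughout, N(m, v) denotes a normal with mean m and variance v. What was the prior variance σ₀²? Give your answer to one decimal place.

For the Normal–Normal model with known σ², precisions add: τ_n = τ₀ + n/σ².
So 1/σ₀² = 1/1.9757 − 18/37.1 = 0.506150 − 0.485175 = 0.020975.
Hence σ₀² = 1/0.020975 ≈ 47.7.

σ₀² = 47.7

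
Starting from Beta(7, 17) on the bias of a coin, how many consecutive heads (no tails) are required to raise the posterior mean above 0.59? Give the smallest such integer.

After k heads and 0 tails the posterior is Beta(7+k, 17), with mean (7+k)/(7+17+k).
Set (7+k)/(24+k) > 0.59 and solve: k > (0.59·24 − 7)/(1 − 0.59) = 17.463.
The smallest integer exceeding 17.463 is 18.

k = 18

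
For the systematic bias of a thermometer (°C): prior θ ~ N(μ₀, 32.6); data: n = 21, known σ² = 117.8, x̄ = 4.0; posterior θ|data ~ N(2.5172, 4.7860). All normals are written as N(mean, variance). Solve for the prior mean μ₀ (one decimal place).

With known observation variance, the Normal–Normal posterior has precision τ_n = τ₀ + n/σ² and mean μ_n = (τ₀μ₀ + (n/σ²)x̄)/τ_n.
Here τ₀ = 1/32.6 = 0.030675 and τ_data = 21/117.8 = 0.178268, so τ_n = 0.208943.
Rearranging for μ₀: μ₀ = (μ_n·τ_n − τ_data·x̄)/τ₀ = (2.5172·0.208943 − 0.178268·4.0) / 0.030675 = -0.187121/0.030675 ≈ -6.1.

μ₀ = -6.1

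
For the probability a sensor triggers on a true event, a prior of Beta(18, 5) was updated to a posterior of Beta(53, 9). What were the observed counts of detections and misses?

35 detections and 4 misses

Under Beta–binomial conjugacy the posterior parameters are (α+s, β+f).
Match parameters: s=53−18=35, f=9−5=4.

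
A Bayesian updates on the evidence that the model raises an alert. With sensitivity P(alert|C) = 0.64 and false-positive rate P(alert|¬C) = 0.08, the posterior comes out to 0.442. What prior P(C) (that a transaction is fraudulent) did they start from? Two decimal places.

P(C) = 0.09

Bayes' rule in odds form gives O(C|E) = O(C)·[P(E|C)/P(E|¬C)], hence O(C) = O(C|E)/LR.
Posterior odds = 0.442/(1−0.442) = 0.7921. LR = 0.64/0.08 = 8.0000.
Prior odds = 0.7921/8.0000 = 0.0990, so P(C) = 0.0990/(1+0.0990) ≈ 0.09.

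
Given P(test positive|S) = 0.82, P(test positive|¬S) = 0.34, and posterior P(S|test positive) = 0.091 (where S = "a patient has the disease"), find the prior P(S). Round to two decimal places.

P(S) = 0.04

In odds form, posterior odds = prior odds × likelihood ratio, so prior odds = posterior odds ÷ LR.
Posterior odds = 0.091/(1−0.091) = 0.1001. LR = 0.82/0.34 = 2.4118.
Prior odds = 0.1001/2.4118 = 0.0415, so P(S) = 0.0415/(1+0.0415) ≈ 0.04.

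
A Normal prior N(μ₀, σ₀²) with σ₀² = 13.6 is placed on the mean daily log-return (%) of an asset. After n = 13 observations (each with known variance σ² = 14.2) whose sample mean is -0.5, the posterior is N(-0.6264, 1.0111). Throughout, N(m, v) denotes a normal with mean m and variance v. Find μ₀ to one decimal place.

μ₀ = -2.2

The posterior mean is a precision-weighted average: μ_n = (τ₀μ₀ + τ_data·x̄)/(τ₀+τ_data), with τ₀=1/σ₀² and τ_data=n/σ².
Here τ₀ = 1/13.6 = 0.073529 and τ_data = 13/14.2 = 0.915493, so τ_n = 0.989022.
Rearranging for μ₀: μ₀ = (μ_n·τ_n − τ_data·x̄)/τ₀ = (-0.6264·0.989022 − 0.915493·-0.5) / 0.073529 = -0.161777/0.073529 ≈ -2.2.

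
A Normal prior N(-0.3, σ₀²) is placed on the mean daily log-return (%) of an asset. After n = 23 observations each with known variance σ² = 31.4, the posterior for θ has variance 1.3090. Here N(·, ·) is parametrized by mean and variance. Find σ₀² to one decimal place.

σ₀² = 31.8

Posterior precision equals prior precision plus data precision: 1/σ_n² = 1/σ₀² + n/σ².
So 1/σ₀² = 1/1.3090 − 23/31.4 = 0.763942 − 0.732484 = 0.031458.
Hence σ₀² = 1/0.031458 ≈ 31.8.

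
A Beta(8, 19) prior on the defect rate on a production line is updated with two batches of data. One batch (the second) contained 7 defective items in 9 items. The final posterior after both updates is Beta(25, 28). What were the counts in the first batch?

10 defective items and 7 good items

Sequential conjugate updates are equivalent to a single update on the pooled data, so total successes = posterior α − prior α and total failures = posterior β − prior β.
Total across both batches: 25−8=17 defective items, 28−19=9 good items.
Subtract the second batch: 17−7=10 defective items and 9−2=7 good items.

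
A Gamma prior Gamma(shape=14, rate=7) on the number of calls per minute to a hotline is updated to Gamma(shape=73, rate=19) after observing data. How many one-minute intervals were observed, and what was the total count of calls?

A Gamma(α, β) prior (rate parametrization) on a Poisson rate with n observations summing to S gives posterior Gamma(α+S, β+n).
Matching: Σxᵢ = 73 − 14 = 59 and n = 19 − 7 = 12.

n = 12 one-minute intervals with total 59 calls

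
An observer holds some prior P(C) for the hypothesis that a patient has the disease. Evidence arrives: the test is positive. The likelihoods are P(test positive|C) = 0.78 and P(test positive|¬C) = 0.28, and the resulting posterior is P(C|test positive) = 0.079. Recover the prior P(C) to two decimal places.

P(C) = 0.03

Bayes' rule in odds form gives O(C|E) = O(C)·[P(E|C)/P(E|¬C)], hence O(C) = O(C|E)/LR.
Posterior odds = 0.079/(1−0.079) = 0.0858. LR = 0.78/0.28 = 2.7857.
Prior odds = 0.0858/2.7857 = 0.0308, so P(C) = 0.0308/(1+0.0308) ≈ 0.03.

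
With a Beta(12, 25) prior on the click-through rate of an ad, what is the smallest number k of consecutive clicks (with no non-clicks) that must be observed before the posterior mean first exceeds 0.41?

After k clicks and 0 non-clicks the posterior is Beta(12+k, 25), with mean (12+k)/(12+25+k).
Set (12+k)/(37+k) > 0.41 and solve: k > (0.41·37 − 12)/(1 − 0.41) = 5.373.
The smallest integer exceeding 5.373 is 6.

k = 6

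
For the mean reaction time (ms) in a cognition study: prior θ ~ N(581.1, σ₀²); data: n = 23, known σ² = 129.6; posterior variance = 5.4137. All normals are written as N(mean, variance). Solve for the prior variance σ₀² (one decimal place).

σ₀² = 138.0

Posterior precision equals prior precision plus data precision: 1/σ_n² = 1/σ₀² + n/σ².
So 1/σ₀² = 1/5.4137 − 23/129.6 = 0.184717 − 0.177469 = 0.007248.
Hence σ₀² = 1/0.007248 ≈ 138.0.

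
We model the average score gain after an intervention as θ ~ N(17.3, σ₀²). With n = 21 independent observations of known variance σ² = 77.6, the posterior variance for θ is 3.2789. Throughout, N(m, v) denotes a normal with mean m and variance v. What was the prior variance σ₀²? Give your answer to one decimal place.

Posterior precision equals prior precision plus data precision: 1/σ_n² = 1/σ₀² + n/σ².
So 1/σ₀² = 1/3.2789 − 21/77.6 = 0.304980 − 0.270619 = 0.034361.
Hence σ₀² = 1/0.034361 ≈ 29.1.

σ₀² = 29.1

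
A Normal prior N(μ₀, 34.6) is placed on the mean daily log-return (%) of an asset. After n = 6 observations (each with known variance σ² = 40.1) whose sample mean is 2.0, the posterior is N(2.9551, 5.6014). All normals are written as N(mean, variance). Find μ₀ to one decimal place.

μ₀ = 7.9

With known observation variance, the Normal–Normal posterior has precision τ_n = τ₀ + n/σ² and mean μ_n = (τ₀μ₀ + (n/σ²)x̄)/τ_n.
Here τ₀ = 1/34.6 = 0.028902 and τ_data = 6/40.1 = 0.149626, so τ_n = 0.178528.
Rearranging for μ₀: μ₀ = (μ_n·τ_n − τ_data·x̄)/τ₀ = (2.9551·0.178528 − 0.149626·2.0) / 0.028902 = 0.228316/0.028902 ≈ 7.9.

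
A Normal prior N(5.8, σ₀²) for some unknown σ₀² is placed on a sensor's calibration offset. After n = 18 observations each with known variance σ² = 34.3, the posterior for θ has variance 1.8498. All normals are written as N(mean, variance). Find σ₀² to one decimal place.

For the Normal–Normal model with known σ², precisions add: τ_n = τ₀ + n/σ².
So 1/σ₀² = 1/1.8498 − 18/34.3 = 0.540599 − 0.524781 = 0.015818.
Hence σ₀² = 1/0.015818 ≈ 63.2.

σ₀² = 63.2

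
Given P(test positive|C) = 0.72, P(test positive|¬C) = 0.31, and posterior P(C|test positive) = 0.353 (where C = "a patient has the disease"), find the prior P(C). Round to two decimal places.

In odds form, posterior odds = prior odds × likelihood ratio, so prior odds = posterior odds ÷ LR.
Posterior odds = 0.353/(1−0.353) = 0.5456. LR = 0.72/0.31 = 2.3226.
Prior odds = 0.5456/2.3226 = 0.2349, so P(C) = 0.2349/(1+0.2349) ≈ 0.19.

P(C) = 0.19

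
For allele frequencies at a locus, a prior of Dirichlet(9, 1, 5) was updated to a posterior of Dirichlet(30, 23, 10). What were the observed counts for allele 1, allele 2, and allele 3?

For a Dirichlet(α) prior with multinomial counts c, the posterior is Dirichlet(α + c) componentwise.
Counts are posterior − prior componentwise: 30−9=21, 23−1=22, 10−5=5.

counts (21, 22, 5)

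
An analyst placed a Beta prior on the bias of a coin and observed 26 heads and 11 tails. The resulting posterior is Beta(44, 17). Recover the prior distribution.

Under Beta–binomial conjugacy the posterior parameters are (a+s, b+f).
Subtract the data counts: 44−26=18, 17−11=6.

Beta(18, 6)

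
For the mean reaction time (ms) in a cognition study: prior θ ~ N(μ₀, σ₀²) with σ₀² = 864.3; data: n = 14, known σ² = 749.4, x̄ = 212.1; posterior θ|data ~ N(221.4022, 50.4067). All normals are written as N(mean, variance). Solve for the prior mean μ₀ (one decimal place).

μ₀ = 371.6

The posterior mean is a precision-weighted average: μ_n = (τ₀μ₀ + τ_data·x̄)/(τ₀+τ_data), with τ₀=1/σ₀² and τ_data=n/σ².
Here τ₀ = 1/864.3 = 0.001157 and τ_data = 14/749.4 = 0.018682, so τ_n = 0.019839.
Rearranging for μ₀: μ₀ = (μ_n·τ_n − τ_data·x̄)/τ₀ = (221.4022·0.019839 − 0.018682·212.1) / 0.001157 = 0.429946/0.001157 ≈ 371.6.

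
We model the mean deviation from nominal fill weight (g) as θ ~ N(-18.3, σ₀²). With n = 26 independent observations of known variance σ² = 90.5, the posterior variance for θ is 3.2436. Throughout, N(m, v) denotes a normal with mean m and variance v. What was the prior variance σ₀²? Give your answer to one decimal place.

For the Normal–Normal model with known σ², precisions add: τ_n = τ₀ + n/σ².
So 1/σ₀² = 1/3.2436 − 26/90.5 = 0.308299 − 0.287293 = 0.021006.
Hence σ₀² = 1/0.021006 ≈ 47.6.

σ₀² = 47.6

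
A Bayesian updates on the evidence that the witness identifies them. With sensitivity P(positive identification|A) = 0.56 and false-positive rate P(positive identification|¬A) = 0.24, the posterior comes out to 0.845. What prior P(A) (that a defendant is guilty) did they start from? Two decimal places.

In odds form, posterior odds = prior odds × likelihood ratio, so prior odds = posterior odds ÷ LR.
Posterior odds = 0.845/(1−0.845) = 5.4516. LR = 0.56/0.24 = 2.3333.
Prior odds = 5.4516/2.3333 = 2.3364, so P(A) = 2.3364/(1+2.3364) ≈ 0.70.

P(A) = 0.70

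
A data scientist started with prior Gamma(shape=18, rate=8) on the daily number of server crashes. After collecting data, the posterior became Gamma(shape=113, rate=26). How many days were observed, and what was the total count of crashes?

A Gamma(α, β) prior (rate parametrization) on a Poisson rate with n observations summing to S gives posterior Gamma(α+S, β+n).
Matching: Σxᵢ = 113 − 18 = 95 and n = 26 − 8 = 18.

n = 18 days with total 95 crashes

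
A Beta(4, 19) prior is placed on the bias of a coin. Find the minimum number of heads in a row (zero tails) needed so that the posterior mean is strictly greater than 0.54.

k = 19

After k heads and 0 tails the posterior is Beta(4+k, 19), with mean (4+k)/(4+19+k).
Set (4+k)/(23+k) > 0.54 and solve: k > (0.54·23 − 4)/(1 − 0.54) = 18.304.
The smallest integer exceeding 18.304 is 19, and checking k=19: (23)/(42) = 0.5476 > 0.54.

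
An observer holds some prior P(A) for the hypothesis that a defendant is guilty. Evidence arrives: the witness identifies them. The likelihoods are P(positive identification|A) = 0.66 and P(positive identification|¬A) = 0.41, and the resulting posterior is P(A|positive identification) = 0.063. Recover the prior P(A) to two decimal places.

P(A) = 0.04

In odds form, posterior odds = prior odds × likelihood ratio, so prior odds = posterior odds ÷ LR.
Posterior odds = 0.063/(1−0.063) = 0.0672. LR = 0.66/0.41 = 1.6098.
Prior odds = 0.0672/1.6098 = 0.0417, so P(A) = 0.0417/(1+0.0417) ≈ 0.04.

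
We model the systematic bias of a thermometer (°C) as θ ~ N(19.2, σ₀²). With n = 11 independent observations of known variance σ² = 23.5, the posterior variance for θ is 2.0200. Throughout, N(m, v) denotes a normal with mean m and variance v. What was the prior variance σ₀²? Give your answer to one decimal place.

σ₀² = 37.1

Posterior precision equals prior precision plus data precision: 1/σ_n² = 1/σ₀² + n/σ².
So 1/σ₀² = 1/2.0200 − 11/23.5 = 0.495050 − 0.468085 = 0.026965.
Hence σ₀² = 1/0.026965 ≈ 37.1.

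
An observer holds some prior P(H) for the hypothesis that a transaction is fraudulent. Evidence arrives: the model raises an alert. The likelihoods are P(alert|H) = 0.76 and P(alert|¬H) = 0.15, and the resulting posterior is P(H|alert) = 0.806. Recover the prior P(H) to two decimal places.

P(H) = 0.45

In odds form, posterior odds = prior odds × likelihood ratio, so prior odds = posterior odds ÷ LR.
Posterior odds = 0.806/(1−0.806) = 4.1546. LR = 0.76/0.15 = 5.0667.
Prior odds = 4.1546/5.0667 = 0.8200, so P(H) = 0.8200/(1+0.8200) ≈ 0.45.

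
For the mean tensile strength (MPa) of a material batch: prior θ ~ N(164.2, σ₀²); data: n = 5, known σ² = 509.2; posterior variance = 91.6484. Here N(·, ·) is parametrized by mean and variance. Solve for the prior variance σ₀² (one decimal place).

Posterior precision equals prior precision plus data precision: 1/σ_n² = 1/σ₀² + n/σ².
So 1/σ₀² = 1/91.6484 − 5/509.2 = 0.010911 − 0.009819 = 0.001092.
Hence σ₀² = 1/0.001092 ≈ 915.8.

σ₀² = 915.8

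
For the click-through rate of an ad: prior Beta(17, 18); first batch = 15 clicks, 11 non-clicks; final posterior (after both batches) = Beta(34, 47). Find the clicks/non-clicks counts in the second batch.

Because Beta–binomial updating is additive in the counts, the combined data contributed (α_post−α_prior, β_post−β_prior) successes and failures.
Total across both batches: 34−17=17 clicks, 47−18=29 non-clicks.
Subtract the first batch: 17−15=2 clicks and 29−11=18 non-clicks.

2 clicks and 18 non-clicks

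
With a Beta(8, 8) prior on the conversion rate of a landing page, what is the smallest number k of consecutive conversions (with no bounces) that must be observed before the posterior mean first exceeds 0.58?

k = 4

After k conversions and 0 bounces the posterior is Beta(8+k, 8), with mean (8+k)/(8+8+k).
Set (8+k)/(16+k) > 0.58 and solve: k > (0.58·16 − 8)/(1 − 0.58) = 3.048.
The smallest integer exceeding 3.048 is 4.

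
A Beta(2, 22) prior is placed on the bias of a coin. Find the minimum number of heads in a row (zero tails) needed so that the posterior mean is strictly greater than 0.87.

After k heads and 0 tails the posterior is Beta(2+k, 22), with mean (2+k)/(2+22+k).
Set (2+k)/(24+k) > 0.87 and solve: k > (0.87·24 − 2)/(1 − 0.87) = 145.231.
The smallest integer exceeding 145.231 is 146.

k = 146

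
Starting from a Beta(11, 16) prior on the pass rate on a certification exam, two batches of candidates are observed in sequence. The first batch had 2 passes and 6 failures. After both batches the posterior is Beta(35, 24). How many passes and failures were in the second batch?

Because Beta–binomial updating is additive in the counts, the combined data contributed (α_post−α_prior, β_post−β_prior) successes and failures.
Total across both batches: 35−11=24 passes, 24−16=8 failures.
Subtract the first batch: 24−2=22 passes and 8−6=2 failures.

22 passes and 2 failures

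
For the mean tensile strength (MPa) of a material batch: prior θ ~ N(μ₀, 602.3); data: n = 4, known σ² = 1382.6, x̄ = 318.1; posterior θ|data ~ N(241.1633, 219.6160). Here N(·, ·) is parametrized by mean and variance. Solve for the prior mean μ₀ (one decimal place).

The posterior mean is a precision-weighted average: μ_n = (τ₀μ₀ + τ_data·x̄)/(τ₀+τ_data), with τ₀=1/σ₀² and τ_data=n/σ².
Here τ₀ = 1/602.3 = 0.001660 and τ_data = 4/1382.6 = 0.002893, so τ_n = 0.004553.
Rearranging for μ₀: μ₀ = (μ_n·τ_n − τ_data·x̄)/τ₀ = (241.1633·0.004553 − 0.002893·318.1) / 0.001660 = 0.177753/0.001660 ≈ 107.1.

μ₀ = 107.1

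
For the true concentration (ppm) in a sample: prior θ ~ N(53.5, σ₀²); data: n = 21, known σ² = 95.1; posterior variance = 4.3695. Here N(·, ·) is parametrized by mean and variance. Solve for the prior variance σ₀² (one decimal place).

For the Normal–Normal model with known σ², precisions add: τ_n = τ₀ + n/σ².
So 1/σ₀² = 1/4.3695 − 21/95.1 = 0.228859 − 0.220820 = 0.008039.
Hence σ₀² = 1/0.008039 ≈ 124.4.

σ₀² = 124.4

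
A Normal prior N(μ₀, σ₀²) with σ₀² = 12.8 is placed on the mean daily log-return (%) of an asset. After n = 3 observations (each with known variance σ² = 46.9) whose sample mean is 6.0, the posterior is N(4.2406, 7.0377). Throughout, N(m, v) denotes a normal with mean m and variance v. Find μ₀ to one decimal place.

With known observation variance, the Normal–Normal posterior has precision τ_n = τ₀ + n/σ² and mean μ_n = (τ₀μ₀ + (n/σ²)x̄)/τ_n.
Here τ₀ = 1/12.8 = 0.078125 and τ_data = 3/46.9 = 0.063966, so τ_n = 0.142091.
Rearranging for μ₀: μ₀ = (μ_n·τ_n − τ_data·x̄)/τ₀ = (4.2406·0.142091 − 0.063966·6.0) / 0.078125 = 0.218755/0.078125 ≈ 2.8.

μ₀ = 2.8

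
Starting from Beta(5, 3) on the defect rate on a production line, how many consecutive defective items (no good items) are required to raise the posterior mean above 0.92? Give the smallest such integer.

k = 30

After k defective items and 0 good items the posterior is Beta(5+k, 3), with mean (5+k)/(5+3+k).
Set (5+k)/(8+k) > 0.92 and solve: k > (0.92·8 − 5)/(1 − 0.92) = 29.500.
The smallest integer exceeding 29.500 is 30.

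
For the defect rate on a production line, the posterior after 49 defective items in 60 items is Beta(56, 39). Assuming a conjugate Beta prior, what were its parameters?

Under Beta–binomial conjugacy the posterior parameters are (a+s, b+f).
So a = 56 − 49 = 7 and b = 39 − 11 = 28.

Beta(7, 28)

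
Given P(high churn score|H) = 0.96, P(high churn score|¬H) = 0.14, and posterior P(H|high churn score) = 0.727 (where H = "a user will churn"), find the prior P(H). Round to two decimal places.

Bayes' rule in odds form gives O(H|E) = O(H)·[P(E|H)/P(E|¬H)], hence O(H) = O(H|E)/LR.
Posterior odds = 0.727/(1−0.727) = 2.6630. LR = 0.96/0.14 = 6.8571.
Prior odds = 2.6630/6.8571 = 0.3884, so P(H) = 0.3884/(1+0.3884) ≈ 0.28.

P(H) = 0.28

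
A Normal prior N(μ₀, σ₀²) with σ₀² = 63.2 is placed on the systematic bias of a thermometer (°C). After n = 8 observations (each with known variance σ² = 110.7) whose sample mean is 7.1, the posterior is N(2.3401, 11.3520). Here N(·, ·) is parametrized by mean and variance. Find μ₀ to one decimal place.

μ₀ = -19.4

With known observation variance, the Normal–Normal posterior has precision τ_n = τ₀ + n/σ² and mean μ_n = (τ₀μ₀ + (n/σ²)x̄)/τ_n.
Here τ₀ = 1/63.2 = 0.015823 and τ_data = 8/110.7 = 0.072267, so τ_n = 0.088090.
Rearranging for μ₀: μ₀ = (μ_n·τ_n − τ_data·x̄)/τ₀ = (2.3401·0.088090 − 0.072267·7.1) / 0.015823 = -0.306956/0.015823 ≈ -19.4.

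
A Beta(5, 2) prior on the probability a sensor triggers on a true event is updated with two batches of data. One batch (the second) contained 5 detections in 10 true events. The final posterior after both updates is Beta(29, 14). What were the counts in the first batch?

Sequential conjugate updates are equivalent to a single update on the pooled data, so total successes = posterior α − prior α and total failures = posterior β − prior β.
Total across both batches: 29−5=24 detections, 14−2=12 misses.
Subtract the second batch: 24−5=19 detections and 12−5=7 misses.

19 detections and 7 misses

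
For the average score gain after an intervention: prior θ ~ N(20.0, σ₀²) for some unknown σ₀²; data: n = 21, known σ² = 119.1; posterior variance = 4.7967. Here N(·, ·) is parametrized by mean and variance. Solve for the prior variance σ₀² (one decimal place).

For the Normal–Normal model with known σ², precisions add: τ_n = τ₀ + n/σ².
So 1/σ₀² = 1/4.7967 − 21/119.1 = 0.208477 − 0.176322 = 0.032155.
Hence σ₀² = 1/0.032155 ≈ 31.1.

σ₀² = 31.1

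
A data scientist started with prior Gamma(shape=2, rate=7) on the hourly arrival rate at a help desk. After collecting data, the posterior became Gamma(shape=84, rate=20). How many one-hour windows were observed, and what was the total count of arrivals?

n = 13 one-hour windows with total 82 arrivals

A Gamma(α, β) prior (rate parametrization) on a Poisson rate with n observations summing to S gives posterior Gamma(α+S, β+n).
Matching: Σxᵢ = 84 − 2 = 82 and n = 20 − 7 = 13.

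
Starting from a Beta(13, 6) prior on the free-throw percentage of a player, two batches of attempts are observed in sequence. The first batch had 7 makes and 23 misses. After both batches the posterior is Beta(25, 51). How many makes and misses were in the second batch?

5 makes and 22 misses

Because Beta–binomial updating is additive in the counts, the combined data contributed (α_post−α_prior, β_post−β_prior) successes and failures.
Total across both batches: 25−13=12 makes, 51−6=45 misses.
Subtract the first batch: 12−7=5 makes and 45−23=22 misses.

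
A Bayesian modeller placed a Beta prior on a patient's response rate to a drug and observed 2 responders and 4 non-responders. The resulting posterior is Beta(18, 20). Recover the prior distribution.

Beta(16, 16)

Under Beta–binomial conjugacy the posterior parameters are (a+s, b+f).
So a = 18 − 2 = 16 and b = 20 − 4 = 16.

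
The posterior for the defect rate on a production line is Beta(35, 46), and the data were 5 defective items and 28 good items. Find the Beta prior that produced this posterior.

Under Beta–binomial conjugacy the posterior parameters are (α+s, β+f).
So α = 35 − 5 = 30 and β = 46 − 28 = 18.

Beta(30, 18)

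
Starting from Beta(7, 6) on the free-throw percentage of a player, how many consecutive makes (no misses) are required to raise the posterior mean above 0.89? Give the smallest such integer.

After k makes and 0 misses the posterior is Beta(7+k, 6), with mean (7+k)/(7+6+k).
Set (7+k)/(13+k) > 0.89 and solve: k > (0.89·13 − 7)/(1 − 0.89) = 41.545.
The smallest integer exceeding 41.545 is 42, and checking k=42: (49)/(55) = 0.8909 > 0.89.

k = 42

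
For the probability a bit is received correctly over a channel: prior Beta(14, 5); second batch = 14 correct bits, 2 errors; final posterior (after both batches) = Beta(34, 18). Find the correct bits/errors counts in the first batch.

Because Beta–binomial updating is additive in the counts, the combined data contributed (α_post−α_prior, β_post−β_prior) successes and failures.
Total across both batches: 34−14=20 correct bits, 18−5=13 errors.
Subtract the second batch: 20−14=6 correct bits and 13−2=11 errors.

6 correct bits and 11 errors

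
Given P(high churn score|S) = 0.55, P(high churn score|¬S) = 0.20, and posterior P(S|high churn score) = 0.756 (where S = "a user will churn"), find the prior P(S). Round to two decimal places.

In odds form, posterior odds = prior odds × likelihood ratio, so prior odds = posterior odds ÷ LR.
Posterior odds = 0.756/(1−0.756) = 3.0984. LR = 0.55/0.20 = 2.7500.
Prior odds = 3.0984/2.7500 = 1.1267, so P(S) = 1.1267/(1+1.1267) ≈ 0.53.

P(S) = 0.53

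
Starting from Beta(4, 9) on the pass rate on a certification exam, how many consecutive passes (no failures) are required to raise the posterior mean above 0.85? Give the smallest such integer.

k = 48

After k passes and 0 failures the posterior is Beta(4+k, 9), with mean (4+k)/(4+9+k).
Set (4+k)/(13+k) > 0.85 and solve: k > (0.85·13 − 4)/(1 − 0.85) = 47.000.
The smallest integer exceeding 47.000 is 48.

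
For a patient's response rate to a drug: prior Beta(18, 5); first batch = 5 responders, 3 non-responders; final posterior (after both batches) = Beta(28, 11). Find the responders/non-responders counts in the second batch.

5 responders and 3 non-responders

Sequential conjugate updates are equivalent to a single update on the pooled data, so total successes = posterior α − prior α and total failures = posterior β − prior β.
Total across both batches: 28−18=10 responders, 11−5=6 non-responders.
Subtract the first batch: 10−5=5 responders and 6−3=3 non-responders.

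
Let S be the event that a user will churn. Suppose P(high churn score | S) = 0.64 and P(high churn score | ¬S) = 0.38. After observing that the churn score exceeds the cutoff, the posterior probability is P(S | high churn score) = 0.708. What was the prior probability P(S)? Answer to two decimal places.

P(S) = 0.59

In odds form, posterior odds = prior odds × likelihood ratio, so prior odds = posterior odds ÷ LR.
Posterior odds = 0.708/(1−0.708) = 2.4247. LR = 0.64/0.38 = 1.6842.
Prior odds = 2.4247/1.6842 = 1.4397, so P(S) = 1.4397/(1+1.4397) ≈ 0.59.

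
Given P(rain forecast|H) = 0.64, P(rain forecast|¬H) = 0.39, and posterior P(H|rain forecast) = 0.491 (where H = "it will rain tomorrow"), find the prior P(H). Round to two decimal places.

Bayes' rule in odds form gives O(H|E) = O(H)·[P(E|H)/P(E|¬H)], hence O(H) = O(H|E)/LR.
Posterior odds = 0.491/(1−0.491) = 0.9646. LR = 0.64/0.39 = 1.6410.
Prior odds = 0.9646/1.6410 = 0.5878, so P(H) = 0.5878/(1+0.5878) ≈ 0.37.

P(H) = 0.37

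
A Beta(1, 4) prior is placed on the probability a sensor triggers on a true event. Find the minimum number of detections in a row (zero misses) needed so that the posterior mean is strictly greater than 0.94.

k = 62

After k detections and 0 misses the posterior is Beta(1+k, 4), with mean (1+k)/(1+4+k).
Set (1+k)/(5+k) > 0.94 and solve: k > (0.94·5 − 1)/(1 − 0.94) = 61.667.
The smallest integer exceeding 61.667 is 62, and checking k=62: (63)/(67) = 0.9403 > 0.94.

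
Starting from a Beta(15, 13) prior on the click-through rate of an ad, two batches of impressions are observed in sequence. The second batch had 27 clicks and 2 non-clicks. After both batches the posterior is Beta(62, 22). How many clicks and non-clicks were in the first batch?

20 clicks and 7 non-clicks

Sequential conjugate updates are equivalent to a single update on the pooled data, so total successes = posterior α − prior α and total failures = posterior β − prior β.
Total across both batches: 62−15=47 clicks, 22−13=9 non-clicks.
Subtract the second batch: 47−27=20 clicks and 9−2=7 non-clicks.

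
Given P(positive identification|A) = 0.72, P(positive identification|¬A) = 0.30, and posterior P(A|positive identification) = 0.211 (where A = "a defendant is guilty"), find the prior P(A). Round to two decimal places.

P(A) = 0.10

In odds form, posterior odds = prior odds × likelihood ratio, so prior odds = posterior odds ÷ LR.
Posterior odds = 0.211/(1−0.211) = 0.2674. LR = 0.72/0.30 = 2.4000.
Prior odds = 0.2674/2.4000 = 0.1114, so P(A) = 0.1114/(1+0.1114) ≈ 0.10.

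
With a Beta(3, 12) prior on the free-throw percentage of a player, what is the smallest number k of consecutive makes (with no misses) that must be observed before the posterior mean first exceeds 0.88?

k = 86

After k makes and 0 misses the posterior is Beta(3+k, 12), with mean (3+k)/(3+12+k).
Set (3+k)/(15+k) > 0.88 and solve: k > (0.88·15 − 3)/(1 − 0.88) = 85.000.
The smallest integer exceeding 85.000 is 86.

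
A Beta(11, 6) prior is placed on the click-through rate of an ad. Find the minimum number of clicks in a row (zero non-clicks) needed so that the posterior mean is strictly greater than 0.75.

After k clicks and 0 non-clicks the posterior is Beta(11+k, 6), with mean (11+k)/(11+6+k).
Set (11+k)/(17+k) > 0.75 and solve: k > (0.75·17 − 11)/(1 − 0.75) = 7.000.
The smallest integer exceeding 7.000 is 8, and checking k=8: (19)/(25) = 0.7600 > 0.75.

k = 8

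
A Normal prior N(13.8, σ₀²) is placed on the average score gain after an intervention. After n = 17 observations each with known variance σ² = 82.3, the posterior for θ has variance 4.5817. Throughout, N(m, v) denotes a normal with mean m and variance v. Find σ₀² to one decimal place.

Posterior precision equals prior precision plus data precision: 1/σ_n² = 1/σ₀² + n/σ².
So 1/σ₀² = 1/4.5817 − 17/82.3 = 0.218260 − 0.206561 = 0.011699.
Hence σ₀² = 1/0.011699 ≈ 85.5.

σ₀² = 85.5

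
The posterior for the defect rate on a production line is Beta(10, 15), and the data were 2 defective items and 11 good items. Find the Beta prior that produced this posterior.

Under Beta–binomial conjugacy the posterior parameters are (α+s, β+f).
Subtract the data counts: 10−2=8, 15−11=4.

Beta(8, 4)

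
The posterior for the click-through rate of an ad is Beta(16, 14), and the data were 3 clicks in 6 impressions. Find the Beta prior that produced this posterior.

Beta(13, 11)

A Beta(a, b) prior with s successes and f failures in binomial data gives a Beta(a+s, b+f) posterior.
Subtract the data counts: 16−3=13, 14−3=11.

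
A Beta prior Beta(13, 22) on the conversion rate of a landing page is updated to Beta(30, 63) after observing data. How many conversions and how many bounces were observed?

17 conversions and 41 bounces

A Beta(α, β) prior with s successes and f failures in binomial data gives a Beta(α+s, β+f) posterior.
Match parameters: s=30−13=17, f=63−22=41.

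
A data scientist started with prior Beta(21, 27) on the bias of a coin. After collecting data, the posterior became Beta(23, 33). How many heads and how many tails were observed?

A Beta(α, β) prior with s successes and f failures in binomial data gives a Beta(α+s, β+f) posterior.
So s = 23 − 21 = 2 and f = 33 − 27 = 6.

2 heads and 6 tails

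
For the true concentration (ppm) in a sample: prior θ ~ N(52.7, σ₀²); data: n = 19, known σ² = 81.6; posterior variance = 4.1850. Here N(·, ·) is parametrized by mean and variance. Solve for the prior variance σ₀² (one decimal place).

σ₀² = 163.8

Posterior precision equals prior precision plus data precision: 1/σ_n² = 1/σ₀² + n/σ².
So 1/σ₀² = 1/4.1850 − 19/81.6 = 0.238949 − 0.232843 = 0.006106.
Hence σ₀² = 1/0.006106 ≈ 163.8.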